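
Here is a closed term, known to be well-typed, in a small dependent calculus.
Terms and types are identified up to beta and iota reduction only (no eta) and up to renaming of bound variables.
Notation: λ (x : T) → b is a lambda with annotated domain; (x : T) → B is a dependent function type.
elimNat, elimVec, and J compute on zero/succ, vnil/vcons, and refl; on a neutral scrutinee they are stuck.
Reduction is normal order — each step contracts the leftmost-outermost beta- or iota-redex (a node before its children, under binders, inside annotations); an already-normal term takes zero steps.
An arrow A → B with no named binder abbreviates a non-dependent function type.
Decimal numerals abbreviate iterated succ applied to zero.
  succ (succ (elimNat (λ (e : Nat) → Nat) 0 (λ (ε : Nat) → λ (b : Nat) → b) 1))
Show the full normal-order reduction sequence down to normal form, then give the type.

normal-order reduction:
  succ (succ (elimNat (λ (e : Nat) → Nat) 0 (λ (ε : Nat) → λ (b : Nat) → b) 1))
  ~> succ (succ ((λ (e : Nat) → λ (ε : Nat) → ε) 0 (elimNat (λ (b : Nat) → Nat) 0 (λ (y : Nat) → λ (m : Nat) → m) 0)))
  ~> succ (succ ((λ (e : Nat) → e) (elimNat (λ (ε : Nat) → Nat) 0 (λ (b : Nat) → λ (y : Nat) → y) 0)))
  ~> succ (succ (elimNat (λ (e : Nat) → Nat) 0 (λ (ε : Nat) → λ (b : Nat) → b) 0))
  ~> 2
inferred type:
  Nat


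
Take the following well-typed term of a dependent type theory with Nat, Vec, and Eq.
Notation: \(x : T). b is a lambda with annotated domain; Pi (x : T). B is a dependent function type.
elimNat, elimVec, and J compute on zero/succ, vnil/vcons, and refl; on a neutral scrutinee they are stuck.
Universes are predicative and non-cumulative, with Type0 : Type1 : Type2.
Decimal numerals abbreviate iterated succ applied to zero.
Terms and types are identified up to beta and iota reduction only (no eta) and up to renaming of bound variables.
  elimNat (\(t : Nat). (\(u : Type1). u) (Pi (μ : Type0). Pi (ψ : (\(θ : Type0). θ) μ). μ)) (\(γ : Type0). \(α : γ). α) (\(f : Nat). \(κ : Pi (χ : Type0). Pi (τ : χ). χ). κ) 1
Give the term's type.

type:
  Pi (t : Type0). Pi (u : t). t


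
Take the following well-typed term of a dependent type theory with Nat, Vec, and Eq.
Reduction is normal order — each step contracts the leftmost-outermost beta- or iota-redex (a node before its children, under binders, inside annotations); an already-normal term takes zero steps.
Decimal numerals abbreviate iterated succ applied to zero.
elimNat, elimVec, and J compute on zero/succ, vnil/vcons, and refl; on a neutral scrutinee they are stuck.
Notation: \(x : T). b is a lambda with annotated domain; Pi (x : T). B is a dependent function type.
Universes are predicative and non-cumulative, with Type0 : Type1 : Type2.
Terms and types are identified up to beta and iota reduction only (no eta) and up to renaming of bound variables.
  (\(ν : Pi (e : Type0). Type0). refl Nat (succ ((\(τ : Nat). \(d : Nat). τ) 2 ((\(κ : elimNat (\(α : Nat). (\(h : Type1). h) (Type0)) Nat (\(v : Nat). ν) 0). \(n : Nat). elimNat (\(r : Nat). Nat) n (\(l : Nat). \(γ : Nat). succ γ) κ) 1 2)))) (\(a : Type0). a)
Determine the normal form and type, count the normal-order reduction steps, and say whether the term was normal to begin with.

reduced normal form:
  refl Nat 3
type:
  Eq Nat 3 3
normal-order step count: 3
started in normal form: no
first redex: a beta-redex


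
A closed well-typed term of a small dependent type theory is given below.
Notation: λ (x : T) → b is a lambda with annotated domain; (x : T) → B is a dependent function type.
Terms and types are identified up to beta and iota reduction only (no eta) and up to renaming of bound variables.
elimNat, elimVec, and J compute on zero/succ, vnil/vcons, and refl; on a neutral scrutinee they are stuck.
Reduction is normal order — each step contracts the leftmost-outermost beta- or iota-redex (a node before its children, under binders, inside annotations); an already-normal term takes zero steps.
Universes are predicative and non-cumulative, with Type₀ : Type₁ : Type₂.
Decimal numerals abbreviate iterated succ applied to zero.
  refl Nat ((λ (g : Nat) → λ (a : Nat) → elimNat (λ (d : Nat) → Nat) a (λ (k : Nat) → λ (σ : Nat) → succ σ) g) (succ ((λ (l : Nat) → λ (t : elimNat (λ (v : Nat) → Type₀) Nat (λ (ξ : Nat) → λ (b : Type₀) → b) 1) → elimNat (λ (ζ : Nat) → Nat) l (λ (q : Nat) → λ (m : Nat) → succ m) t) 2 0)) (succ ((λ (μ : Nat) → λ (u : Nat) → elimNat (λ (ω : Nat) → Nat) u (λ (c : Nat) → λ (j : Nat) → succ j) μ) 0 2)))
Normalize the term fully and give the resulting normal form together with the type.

normal form:
  refl Nat 6
the term's type:
  Eq Nat 6 6
observation: the first redex contracted is a beta-redex; the normal form is reached in 18 normal-order steps.


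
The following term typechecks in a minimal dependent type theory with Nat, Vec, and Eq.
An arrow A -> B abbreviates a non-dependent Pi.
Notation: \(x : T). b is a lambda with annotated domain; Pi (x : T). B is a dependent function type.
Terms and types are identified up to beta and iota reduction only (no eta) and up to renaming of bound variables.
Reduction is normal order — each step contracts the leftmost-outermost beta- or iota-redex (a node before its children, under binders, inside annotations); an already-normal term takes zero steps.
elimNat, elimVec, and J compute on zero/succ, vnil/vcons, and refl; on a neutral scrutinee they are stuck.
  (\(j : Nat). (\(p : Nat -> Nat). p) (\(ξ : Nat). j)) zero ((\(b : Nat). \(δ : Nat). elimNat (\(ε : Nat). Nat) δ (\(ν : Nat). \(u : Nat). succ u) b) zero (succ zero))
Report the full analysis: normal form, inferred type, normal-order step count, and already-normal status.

reduced normal form:
  zero
inferred type:
  Nat
normal-order step count: 3
already normal: no
first redex: a beta-redex


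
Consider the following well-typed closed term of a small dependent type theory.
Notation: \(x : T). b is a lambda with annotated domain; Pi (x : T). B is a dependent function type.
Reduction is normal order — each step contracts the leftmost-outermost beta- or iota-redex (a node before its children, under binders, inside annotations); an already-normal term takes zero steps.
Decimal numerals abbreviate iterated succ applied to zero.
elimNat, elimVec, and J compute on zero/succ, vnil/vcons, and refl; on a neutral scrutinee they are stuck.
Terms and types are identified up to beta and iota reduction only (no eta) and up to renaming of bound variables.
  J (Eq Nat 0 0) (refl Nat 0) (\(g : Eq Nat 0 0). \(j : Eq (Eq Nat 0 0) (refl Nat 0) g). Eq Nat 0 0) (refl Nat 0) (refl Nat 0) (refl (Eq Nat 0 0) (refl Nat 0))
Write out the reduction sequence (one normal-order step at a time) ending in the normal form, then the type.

normal-order reduction sequence:
  J (Eq Nat 0 0) (refl Nat 0) (\(g : Eq Nat 0 0). \(j : Eq (Eq Nat 0 0) (refl Nat 0) g). Eq Nat 0 0) (refl Nat 0) (refl Nat 0) (refl (Eq Nat 0 0) (refl Nat 0))
  ~> refl Nat 0
the term's type:
  Eq Nat 0 0


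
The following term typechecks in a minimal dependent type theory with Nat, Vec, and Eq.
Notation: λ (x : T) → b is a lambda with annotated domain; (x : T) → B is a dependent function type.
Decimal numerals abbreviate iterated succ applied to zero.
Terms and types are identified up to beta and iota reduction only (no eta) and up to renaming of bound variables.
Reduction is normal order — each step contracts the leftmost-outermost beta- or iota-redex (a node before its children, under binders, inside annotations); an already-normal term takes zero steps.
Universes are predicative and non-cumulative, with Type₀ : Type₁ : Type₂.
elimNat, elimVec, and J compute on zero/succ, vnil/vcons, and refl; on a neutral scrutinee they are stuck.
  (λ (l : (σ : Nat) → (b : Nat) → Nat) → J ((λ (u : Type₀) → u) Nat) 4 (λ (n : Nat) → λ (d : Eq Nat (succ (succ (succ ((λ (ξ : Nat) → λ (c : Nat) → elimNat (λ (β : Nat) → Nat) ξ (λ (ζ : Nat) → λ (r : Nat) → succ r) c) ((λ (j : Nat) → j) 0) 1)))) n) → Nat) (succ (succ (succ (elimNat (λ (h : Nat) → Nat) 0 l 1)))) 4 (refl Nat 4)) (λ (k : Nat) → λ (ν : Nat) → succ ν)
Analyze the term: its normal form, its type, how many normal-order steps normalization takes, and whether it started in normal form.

normal form:
  4
the term's type:
  Nat
normal-order step count: 6
term was already normal: no
first redex: a beta-redex


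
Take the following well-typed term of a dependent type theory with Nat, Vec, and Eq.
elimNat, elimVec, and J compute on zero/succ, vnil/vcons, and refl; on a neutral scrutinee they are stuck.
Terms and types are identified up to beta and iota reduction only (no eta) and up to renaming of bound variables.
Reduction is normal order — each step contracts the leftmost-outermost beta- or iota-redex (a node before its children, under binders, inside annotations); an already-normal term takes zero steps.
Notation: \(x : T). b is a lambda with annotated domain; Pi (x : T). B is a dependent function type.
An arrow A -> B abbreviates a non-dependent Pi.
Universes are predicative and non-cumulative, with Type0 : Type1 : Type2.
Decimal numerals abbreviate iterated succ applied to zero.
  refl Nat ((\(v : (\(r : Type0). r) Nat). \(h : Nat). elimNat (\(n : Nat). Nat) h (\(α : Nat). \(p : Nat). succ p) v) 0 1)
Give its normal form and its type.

resulting normal form:
  refl Nat 1
the term's type:
  Eq Nat 1 1
observation: normalization takes exactly 3 steps under the normal-order strategy.


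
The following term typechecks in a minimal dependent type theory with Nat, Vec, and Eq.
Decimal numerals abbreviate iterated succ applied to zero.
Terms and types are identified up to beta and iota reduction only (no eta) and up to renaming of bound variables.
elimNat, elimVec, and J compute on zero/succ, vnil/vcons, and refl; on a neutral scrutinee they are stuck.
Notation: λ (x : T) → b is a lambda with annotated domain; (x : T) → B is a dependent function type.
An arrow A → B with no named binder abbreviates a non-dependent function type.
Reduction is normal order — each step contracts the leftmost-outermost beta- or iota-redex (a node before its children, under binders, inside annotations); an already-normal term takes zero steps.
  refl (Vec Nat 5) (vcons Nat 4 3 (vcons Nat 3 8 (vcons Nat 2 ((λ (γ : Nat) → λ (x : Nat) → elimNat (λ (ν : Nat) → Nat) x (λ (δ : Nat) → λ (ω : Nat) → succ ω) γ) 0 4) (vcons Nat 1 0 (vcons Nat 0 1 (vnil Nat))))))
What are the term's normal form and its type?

normal form:
  refl (Vec Nat 5) (vcons Nat 4 3 (vcons Nat 3 8 (vcons Nat 2 4 (vcons Nat 1 0 (vcons Nat 0 1 (vnil Nat))))))
inferred type:
  Eq (Vec Nat 5) (vcons Nat 4 3 (vcons Nat 3 8 (vcons Nat 2 4 (vcons Nat 1 0 (vcons Nat 0 1 (vnil Nat)))))) (vcons Nat 4 3 (vcons Nat 3 8 (vcons Nat 2 4 (vcons Nat 1 0 (vcons Nat 0 1 (vnil Nat))))))
observation: contracting a beta-redex first, the term normalizes in 3 steps.


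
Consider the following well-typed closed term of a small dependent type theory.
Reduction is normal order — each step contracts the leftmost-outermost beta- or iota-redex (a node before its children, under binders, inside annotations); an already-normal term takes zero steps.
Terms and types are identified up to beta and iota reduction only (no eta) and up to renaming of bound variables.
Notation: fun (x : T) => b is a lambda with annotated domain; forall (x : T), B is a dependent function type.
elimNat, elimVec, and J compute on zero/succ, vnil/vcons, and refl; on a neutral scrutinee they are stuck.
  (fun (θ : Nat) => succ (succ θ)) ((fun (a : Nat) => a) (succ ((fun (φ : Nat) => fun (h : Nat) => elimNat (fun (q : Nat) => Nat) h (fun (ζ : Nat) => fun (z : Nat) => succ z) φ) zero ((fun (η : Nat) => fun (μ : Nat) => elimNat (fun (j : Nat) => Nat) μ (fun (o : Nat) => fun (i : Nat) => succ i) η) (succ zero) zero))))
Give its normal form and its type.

reduced normal form:
  succ (succ (succ (succ zero)))
inferred type:
  Nat
observation: the term reaches its normal form after 11 normal-order steps.


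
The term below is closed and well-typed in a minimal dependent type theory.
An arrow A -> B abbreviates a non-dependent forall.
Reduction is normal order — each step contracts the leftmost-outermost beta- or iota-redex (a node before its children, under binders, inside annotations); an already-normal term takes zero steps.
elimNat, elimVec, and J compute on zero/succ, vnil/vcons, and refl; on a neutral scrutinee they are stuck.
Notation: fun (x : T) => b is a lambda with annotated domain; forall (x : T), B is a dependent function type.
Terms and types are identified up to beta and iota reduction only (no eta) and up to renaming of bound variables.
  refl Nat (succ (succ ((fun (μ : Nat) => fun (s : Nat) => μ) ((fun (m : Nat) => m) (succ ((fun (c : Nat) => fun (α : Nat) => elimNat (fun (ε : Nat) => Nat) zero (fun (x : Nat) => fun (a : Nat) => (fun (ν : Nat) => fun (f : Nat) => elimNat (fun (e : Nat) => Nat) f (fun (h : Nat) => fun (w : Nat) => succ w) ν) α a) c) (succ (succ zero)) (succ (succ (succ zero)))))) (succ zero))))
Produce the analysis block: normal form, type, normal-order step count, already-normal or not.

reduced normal form:
  refl Nat (succ (succ (succ (succ (succ (succ (succ (succ (succ zero)))))))))
inferred type:
  Eq Nat (succ (succ (succ (succ (succ (succ (succ (succ (succ zero))))))))) (succ (succ (succ (succ (succ (succ (succ (succ (succ zero)))))))))
steps to reach normal form (normal order): 36
term was already normal: no
first redex: a beta-redex


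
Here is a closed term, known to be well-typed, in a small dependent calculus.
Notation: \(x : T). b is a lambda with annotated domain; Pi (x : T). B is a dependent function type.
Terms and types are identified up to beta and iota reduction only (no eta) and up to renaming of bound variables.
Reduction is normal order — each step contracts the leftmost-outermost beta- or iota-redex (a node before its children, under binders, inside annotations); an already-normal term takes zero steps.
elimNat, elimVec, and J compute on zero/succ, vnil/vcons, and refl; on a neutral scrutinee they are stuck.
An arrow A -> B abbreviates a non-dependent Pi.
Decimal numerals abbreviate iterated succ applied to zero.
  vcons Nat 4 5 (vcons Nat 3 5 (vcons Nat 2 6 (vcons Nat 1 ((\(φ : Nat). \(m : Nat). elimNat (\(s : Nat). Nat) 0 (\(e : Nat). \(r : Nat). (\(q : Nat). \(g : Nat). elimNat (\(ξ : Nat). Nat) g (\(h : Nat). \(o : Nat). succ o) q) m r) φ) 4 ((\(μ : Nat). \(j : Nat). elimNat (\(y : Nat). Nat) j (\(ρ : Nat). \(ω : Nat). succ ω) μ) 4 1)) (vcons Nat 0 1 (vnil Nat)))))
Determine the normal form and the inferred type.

reduced normal form:
  vcons Nat 4 5 (vcons Nat 3 5 (vcons Nat 2 6 (vcons Nat 1 20 (vcons Nat 0 1 (vnil Nat)))))
inferred type:
  Vec Nat 5
observation: the term reaches its normal form after 147 normal-order steps.


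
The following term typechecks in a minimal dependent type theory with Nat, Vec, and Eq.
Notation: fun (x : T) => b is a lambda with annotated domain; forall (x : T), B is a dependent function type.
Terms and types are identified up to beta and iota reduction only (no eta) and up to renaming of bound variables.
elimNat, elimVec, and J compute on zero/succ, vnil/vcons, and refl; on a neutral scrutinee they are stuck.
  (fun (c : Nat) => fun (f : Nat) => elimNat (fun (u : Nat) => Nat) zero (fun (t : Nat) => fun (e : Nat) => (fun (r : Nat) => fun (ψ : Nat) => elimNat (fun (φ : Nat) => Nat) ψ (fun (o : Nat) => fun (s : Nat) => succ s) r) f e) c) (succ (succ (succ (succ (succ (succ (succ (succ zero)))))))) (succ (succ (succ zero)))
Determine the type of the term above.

the term's type:
  Nat


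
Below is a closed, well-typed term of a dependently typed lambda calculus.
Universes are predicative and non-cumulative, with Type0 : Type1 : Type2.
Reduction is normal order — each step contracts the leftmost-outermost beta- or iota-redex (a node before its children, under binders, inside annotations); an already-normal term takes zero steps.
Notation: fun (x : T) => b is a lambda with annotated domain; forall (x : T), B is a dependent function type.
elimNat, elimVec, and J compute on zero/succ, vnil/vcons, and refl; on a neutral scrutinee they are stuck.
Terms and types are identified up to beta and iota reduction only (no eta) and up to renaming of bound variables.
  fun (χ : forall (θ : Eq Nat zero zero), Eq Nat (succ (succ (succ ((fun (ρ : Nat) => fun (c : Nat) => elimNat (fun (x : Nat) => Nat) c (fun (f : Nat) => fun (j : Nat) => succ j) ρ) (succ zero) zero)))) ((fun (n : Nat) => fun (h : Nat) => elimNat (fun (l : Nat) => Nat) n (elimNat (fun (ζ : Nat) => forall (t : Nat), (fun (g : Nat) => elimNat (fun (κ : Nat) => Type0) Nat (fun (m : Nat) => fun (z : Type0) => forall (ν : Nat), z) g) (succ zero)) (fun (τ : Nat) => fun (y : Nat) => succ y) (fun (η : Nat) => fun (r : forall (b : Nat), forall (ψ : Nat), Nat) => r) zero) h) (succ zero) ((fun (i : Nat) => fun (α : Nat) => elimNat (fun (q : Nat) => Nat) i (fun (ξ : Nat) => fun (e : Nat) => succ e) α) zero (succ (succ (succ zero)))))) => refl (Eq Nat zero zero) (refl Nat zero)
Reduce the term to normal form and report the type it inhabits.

reduced normal form:
  fun (χ : forall (θ : Eq Nat zero zero), Eq Nat (succ (succ (succ (succ zero)))) (succ (succ (succ (succ zero))))) => refl (Eq Nat zero zero) (refl Nat zero)
the term's type:
  forall (χ : forall (θ : Eq Nat zero zero), Eq Nat (succ (succ (succ (succ zero)))) (succ (succ (succ (succ zero))))), Eq (Eq Nat zero zero) (refl Nat zero) (refl Nat zero)


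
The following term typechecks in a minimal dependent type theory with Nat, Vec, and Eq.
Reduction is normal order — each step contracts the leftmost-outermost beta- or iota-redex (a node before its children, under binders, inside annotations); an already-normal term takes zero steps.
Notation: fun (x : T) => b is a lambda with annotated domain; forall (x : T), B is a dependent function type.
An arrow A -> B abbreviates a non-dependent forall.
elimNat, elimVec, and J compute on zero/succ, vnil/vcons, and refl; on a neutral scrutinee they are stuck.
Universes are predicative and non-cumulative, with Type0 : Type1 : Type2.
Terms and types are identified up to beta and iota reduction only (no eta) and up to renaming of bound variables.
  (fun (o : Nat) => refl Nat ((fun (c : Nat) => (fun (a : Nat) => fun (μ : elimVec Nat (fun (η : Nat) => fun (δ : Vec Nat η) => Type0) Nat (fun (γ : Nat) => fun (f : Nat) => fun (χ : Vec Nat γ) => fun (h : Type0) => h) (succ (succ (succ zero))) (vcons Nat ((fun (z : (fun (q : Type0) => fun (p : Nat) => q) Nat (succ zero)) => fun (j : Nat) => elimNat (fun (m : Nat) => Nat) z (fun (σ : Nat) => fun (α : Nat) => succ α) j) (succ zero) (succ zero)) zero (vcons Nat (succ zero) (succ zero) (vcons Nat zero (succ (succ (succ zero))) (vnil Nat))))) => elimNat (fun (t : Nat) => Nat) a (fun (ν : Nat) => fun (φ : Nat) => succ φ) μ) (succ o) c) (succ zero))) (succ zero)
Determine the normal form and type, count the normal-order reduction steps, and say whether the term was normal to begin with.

normal form:
  refl Nat (succ (succ (succ zero)))
inferred type:
  Eq Nat (succ (succ (succ zero))) (succ (succ (succ zero)))
normal-order step count: 8
started in normal form: no
first contracted redex: a beta-redex


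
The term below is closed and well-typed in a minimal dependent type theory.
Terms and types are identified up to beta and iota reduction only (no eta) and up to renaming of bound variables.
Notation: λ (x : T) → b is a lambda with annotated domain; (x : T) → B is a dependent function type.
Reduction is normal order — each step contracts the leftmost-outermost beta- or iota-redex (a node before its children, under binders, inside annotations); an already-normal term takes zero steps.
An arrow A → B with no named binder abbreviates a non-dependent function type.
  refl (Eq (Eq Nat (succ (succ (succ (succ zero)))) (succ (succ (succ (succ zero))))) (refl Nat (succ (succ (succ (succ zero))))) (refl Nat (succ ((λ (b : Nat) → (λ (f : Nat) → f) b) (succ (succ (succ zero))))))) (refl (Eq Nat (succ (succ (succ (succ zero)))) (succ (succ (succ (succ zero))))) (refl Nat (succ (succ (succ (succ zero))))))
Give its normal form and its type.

reduced normal form:
  refl (Eq (Eq Nat (succ (succ (succ (succ zero)))) (succ (succ (succ (succ zero))))) (refl Nat (succ (succ (succ (succ zero))))) (refl Nat (succ (succ (succ (succ zero)))))) (refl (Eq Nat (succ (succ (succ (succ zero)))) (succ (succ (succ (succ zero))))) (refl Nat (succ (succ (succ (succ zero))))))
inferred type:
  Eq (Eq (Eq Nat (succ (succ (succ (succ zero)))) (succ (succ (succ (succ zero))))) (refl Nat (succ (succ (succ (succ zero))))) (refl Nat (succ (succ (succ (succ zero)))))) (refl (Eq Nat (succ (succ (succ (succ zero)))) (succ (succ (succ (succ zero))))) (refl Nat (succ (succ (succ (succ zero)))))) (refl (Eq Nat (succ (succ (succ (succ zero)))) (succ (succ (succ (succ zero))))) (refl Nat (succ (succ (succ (succ zero))))))


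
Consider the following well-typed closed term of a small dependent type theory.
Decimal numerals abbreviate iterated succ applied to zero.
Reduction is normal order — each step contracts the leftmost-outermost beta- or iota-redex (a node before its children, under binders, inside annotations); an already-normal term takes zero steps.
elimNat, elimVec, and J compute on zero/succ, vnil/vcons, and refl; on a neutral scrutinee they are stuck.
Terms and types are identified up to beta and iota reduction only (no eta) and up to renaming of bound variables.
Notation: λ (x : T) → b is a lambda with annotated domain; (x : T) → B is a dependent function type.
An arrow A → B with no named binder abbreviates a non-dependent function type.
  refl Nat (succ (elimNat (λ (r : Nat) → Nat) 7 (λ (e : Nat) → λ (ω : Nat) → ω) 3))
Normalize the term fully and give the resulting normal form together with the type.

resulting normal form:
  refl Nat 8
inferred type:
  Eq Nat 8 8


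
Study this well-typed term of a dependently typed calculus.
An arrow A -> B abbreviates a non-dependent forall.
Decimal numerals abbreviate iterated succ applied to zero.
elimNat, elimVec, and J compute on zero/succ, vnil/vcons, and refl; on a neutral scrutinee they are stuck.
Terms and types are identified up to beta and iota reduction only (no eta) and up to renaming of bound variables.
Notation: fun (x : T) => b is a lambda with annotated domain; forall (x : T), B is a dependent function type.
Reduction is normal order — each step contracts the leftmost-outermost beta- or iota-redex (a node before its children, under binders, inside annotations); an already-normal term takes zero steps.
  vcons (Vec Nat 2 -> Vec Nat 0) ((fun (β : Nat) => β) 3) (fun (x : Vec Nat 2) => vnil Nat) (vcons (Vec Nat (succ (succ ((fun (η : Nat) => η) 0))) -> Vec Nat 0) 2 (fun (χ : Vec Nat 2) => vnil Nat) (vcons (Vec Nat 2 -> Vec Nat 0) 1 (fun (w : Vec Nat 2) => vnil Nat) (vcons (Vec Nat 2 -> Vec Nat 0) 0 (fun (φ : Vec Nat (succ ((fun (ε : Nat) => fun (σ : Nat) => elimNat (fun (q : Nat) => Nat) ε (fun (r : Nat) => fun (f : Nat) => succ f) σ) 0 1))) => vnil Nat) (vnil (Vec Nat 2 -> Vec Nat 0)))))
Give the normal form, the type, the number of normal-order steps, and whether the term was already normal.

reduced normal form:
  vcons (Vec Nat 2 -> Vec Nat 0) 3 (fun (β : Vec Nat 2) => vnil Nat) (vcons (Vec Nat 2 -> Vec Nat 0) 2 (fun (x : Vec Nat 2) => vnil Nat) (vcons (Vec Nat 2 -> Vec Nat 0) 1 (fun (η : Vec Nat 2) => vnil Nat) (vcons (Vec Nat 2 -> Vec Nat 0) 0 (fun (χ : Vec Nat 2) => vnil Nat) (vnil (Vec Nat 2 -> Vec Nat 0)))))
type:
  Vec (Vec Nat 2 -> Vec Nat 0) 4
reduction steps (normal order): 8
already normal: no
first redex: a beta-redex


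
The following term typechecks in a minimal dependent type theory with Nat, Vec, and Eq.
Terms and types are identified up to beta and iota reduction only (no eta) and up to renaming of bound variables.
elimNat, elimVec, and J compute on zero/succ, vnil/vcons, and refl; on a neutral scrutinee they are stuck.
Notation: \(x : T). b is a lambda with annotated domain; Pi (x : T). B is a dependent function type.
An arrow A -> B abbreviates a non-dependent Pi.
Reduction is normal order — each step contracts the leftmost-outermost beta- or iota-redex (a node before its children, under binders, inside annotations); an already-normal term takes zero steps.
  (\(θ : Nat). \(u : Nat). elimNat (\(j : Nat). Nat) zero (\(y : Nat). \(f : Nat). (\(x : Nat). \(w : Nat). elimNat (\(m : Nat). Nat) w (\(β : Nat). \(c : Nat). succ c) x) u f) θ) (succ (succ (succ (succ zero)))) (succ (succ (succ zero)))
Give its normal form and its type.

resulting normal form:
  succ (succ (succ (succ (succ (succ (succ (succ (succ (succ (succ (succ zero)))))))))))
the term's type:
  Nat


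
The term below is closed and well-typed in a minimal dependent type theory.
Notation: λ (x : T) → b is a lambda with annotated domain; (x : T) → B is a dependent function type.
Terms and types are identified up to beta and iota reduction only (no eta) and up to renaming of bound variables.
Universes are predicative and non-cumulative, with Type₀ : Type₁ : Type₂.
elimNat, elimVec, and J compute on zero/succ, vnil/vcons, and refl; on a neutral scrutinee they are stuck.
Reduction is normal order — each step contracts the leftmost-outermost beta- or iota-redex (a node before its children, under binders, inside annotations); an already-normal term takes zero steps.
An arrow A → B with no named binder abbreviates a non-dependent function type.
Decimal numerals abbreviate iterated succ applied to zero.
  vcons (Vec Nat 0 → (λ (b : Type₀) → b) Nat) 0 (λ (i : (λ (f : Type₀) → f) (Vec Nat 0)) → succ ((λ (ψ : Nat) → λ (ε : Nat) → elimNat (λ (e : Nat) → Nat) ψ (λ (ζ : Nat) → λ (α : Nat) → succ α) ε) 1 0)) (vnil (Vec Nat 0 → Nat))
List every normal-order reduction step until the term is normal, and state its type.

reduction (normal order):
  vcons (Vec Nat 0 → (λ (b : Type₀) → b) Nat) 0 (λ (i : (λ (f : Type₀) → f) (Vec Nat 0)) → succ ((λ (ψ : Nat) → λ (ε : Nat) → elimNat (λ (e : Nat) → Nat) ψ (λ (ζ : Nat) → λ (α : Nat) → succ α) ε) 1 0)) (vnil (Vec Nat 0 → Nat))
  ~> vcons (Vec Nat 0 → Nat) 0 (λ (b : (λ (i : Type₀) → i) (Vec Nat 0)) → succ ((λ (f : Nat) → λ (ψ : Nat) → elimNat (λ (ε : Nat) → Nat) f (λ (e : Nat) → λ (ζ : Nat) → succ ζ) ψ) 1 0)) (vnil (Vec Nat 0 → Nat))
  ~> vcons (Vec Nat 0 → Nat) 0 (λ (b : Vec Nat 0) → succ ((λ (i : Nat) → λ (f : Nat) → elimNat (λ (ψ : Nat) → Nat) i (λ (ε : Nat) → λ (e : Nat) → succ e) f) 1 0)) (vnil (Vec Nat 0 → Nat))
  ~> vcons (Vec Nat 0 → Nat) 0 (λ (b : Vec Nat 0) → succ ((λ (i : Nat) → elimNat (λ (f : Nat) → Nat) 1 (λ (ψ : Nat) → λ (ε : Nat) → succ ε) i) 0)) (vnil (Vec Nat 0 → Nat))
  ~> vcons (Vec Nat 0 → Nat) 0 (λ (b : Vec Nat 0) → succ (elimNat (λ (i : Nat) → Nat) 1 (λ (f : Nat) → λ (ψ : Nat) → succ ψ) 0)) (vnil (Vec Nat 0 → Nat))
  ~> vcons (Vec Nat 0 → Nat) 0 (λ (b : Vec Nat 0) → 2) (vnil (Vec Nat 0 → Nat))
inferred type:
  Vec (Vec Nat 0 → Nat) 1


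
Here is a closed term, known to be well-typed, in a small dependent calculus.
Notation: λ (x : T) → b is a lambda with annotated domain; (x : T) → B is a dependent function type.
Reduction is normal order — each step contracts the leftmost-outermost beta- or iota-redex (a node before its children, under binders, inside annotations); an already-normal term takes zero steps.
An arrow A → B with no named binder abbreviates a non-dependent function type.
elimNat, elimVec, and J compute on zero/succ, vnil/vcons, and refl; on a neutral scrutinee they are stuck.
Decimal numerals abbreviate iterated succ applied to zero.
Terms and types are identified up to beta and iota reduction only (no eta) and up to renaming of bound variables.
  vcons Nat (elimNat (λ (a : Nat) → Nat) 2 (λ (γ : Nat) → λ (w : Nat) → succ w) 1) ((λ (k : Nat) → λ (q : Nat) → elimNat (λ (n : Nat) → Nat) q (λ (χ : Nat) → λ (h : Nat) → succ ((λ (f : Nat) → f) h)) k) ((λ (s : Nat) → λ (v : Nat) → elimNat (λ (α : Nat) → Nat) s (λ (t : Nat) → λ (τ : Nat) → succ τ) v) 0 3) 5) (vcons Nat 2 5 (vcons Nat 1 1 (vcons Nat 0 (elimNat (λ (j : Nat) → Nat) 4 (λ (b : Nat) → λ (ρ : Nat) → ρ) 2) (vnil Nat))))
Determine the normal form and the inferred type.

normal form:
  vcons Nat 3 8 (vcons Nat 2 5 (vcons Nat 1 1 (vcons Nat 0 4 (vnil Nat))))
the term's type:
  Vec Nat 4
observation: contracting an elimNat iota-redex first, the term normalizes in 36 steps.


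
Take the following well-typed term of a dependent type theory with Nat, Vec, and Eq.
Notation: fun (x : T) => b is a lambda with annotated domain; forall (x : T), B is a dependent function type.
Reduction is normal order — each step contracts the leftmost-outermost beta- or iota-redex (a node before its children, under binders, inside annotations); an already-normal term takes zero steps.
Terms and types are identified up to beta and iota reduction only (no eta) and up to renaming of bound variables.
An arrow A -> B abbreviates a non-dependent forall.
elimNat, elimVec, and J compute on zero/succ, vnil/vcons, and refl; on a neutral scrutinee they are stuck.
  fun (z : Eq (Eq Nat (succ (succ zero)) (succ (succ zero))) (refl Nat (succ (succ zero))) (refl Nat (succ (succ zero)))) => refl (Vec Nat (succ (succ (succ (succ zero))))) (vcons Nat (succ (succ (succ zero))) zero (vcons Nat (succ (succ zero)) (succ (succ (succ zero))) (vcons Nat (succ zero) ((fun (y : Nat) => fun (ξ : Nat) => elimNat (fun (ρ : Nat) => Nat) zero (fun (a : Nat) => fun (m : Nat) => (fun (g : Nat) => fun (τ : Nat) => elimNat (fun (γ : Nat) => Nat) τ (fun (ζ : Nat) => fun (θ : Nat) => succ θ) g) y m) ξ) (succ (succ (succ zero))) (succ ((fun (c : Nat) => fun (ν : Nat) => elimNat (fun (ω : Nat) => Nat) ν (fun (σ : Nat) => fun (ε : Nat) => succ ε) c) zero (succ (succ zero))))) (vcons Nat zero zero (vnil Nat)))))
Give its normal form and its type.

normal form:
  fun (z : Eq (Eq Nat (succ (succ zero)) (succ (succ zero))) (refl Nat (succ (succ zero))) (refl Nat (succ (succ zero)))) => refl (Vec Nat (succ (succ (succ (succ zero))))) (vcons Nat (succ (succ (succ zero))) zero (vcons Nat (succ (succ zero)) (succ (succ (succ zero))) (vcons Nat (succ zero) (succ (succ (succ (succ (succ (succ (succ (succ (succ zero))))))))) (vcons Nat zero zero (vnil Nat)))))
the term's type:
  Eq (Eq Nat (succ (succ zero)) (succ (succ zero))) (refl Nat (succ (succ zero))) (refl Nat (succ (succ zero))) -> Eq (Vec Nat (succ (succ (succ (succ zero))))) (vcons Nat (succ (succ (succ zero))) zero (vcons Nat (succ (succ zero)) (succ (succ (succ zero))) (vcons Nat (succ zero) (succ (succ (succ (succ (succ (succ (succ (succ (succ zero))))))))) (vcons Nat zero zero (vnil Nat))))) (vcons Nat (succ (succ (succ zero))) zero (vcons Nat (succ (succ zero)) (succ (succ (succ zero))) (vcons Nat (succ zero) (succ (succ (succ (succ (succ (succ (succ (succ (succ zero))))))))) (vcons Nat zero zero (vnil Nat)))))
observation: the leftmost-outermost redex is a beta-redex, and normalization takes 39 steps.


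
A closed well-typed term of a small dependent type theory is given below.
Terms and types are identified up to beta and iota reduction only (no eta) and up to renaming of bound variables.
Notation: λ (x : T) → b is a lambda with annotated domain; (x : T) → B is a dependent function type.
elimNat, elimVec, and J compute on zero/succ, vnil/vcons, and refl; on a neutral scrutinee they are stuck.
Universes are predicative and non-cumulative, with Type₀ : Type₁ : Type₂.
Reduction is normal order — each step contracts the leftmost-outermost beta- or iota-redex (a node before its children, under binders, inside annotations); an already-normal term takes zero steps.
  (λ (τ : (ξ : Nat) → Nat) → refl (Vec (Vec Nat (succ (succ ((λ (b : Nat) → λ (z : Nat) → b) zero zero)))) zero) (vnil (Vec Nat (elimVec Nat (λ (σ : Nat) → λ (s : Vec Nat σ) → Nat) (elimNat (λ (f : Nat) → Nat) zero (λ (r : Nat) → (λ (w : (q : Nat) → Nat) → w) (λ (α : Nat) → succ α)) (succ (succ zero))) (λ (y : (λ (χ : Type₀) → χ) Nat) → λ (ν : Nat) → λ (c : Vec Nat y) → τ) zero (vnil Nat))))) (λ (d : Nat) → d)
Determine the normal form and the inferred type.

normal form:
  refl (Vec (Vec Nat (succ (succ zero))) zero) (vnil (Vec Nat (succ (succ zero))))
type:
  Eq (Vec (Vec Nat (succ (succ zero))) zero) (vnil (Vec Nat (succ (succ zero)))) (vnil (Vec Nat (succ (succ zero))))
observation: the term reaches its normal form after 13 normal-order steps.


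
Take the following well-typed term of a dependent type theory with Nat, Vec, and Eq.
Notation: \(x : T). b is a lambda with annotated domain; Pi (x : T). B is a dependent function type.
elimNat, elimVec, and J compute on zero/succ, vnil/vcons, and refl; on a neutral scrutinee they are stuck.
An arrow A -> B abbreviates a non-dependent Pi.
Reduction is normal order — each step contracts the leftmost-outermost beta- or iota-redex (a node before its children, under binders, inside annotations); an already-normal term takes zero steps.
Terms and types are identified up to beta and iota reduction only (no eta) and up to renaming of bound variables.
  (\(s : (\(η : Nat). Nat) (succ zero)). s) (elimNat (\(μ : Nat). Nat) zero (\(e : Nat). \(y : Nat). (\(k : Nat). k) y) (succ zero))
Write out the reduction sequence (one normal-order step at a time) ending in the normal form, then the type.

normal-order reduction:
  (\(s : (\(η : Nat). Nat) (succ zero)). s) (elimNat (\(μ : Nat). Nat) zero (\(e : Nat). \(y : Nat). (\(k : Nat). k) y) (succ zero))
  ~> elimNat (\(s : Nat). Nat) zero (\(η : Nat). \(μ : Nat). (\(e : Nat). e) μ) (succ zero)
  ~> (\(s : Nat). \(η : Nat). (\(μ : Nat). μ) η) zero (elimNat (\(e : Nat). Nat) zero (\(y : Nat). \(k : Nat). (\(u : Nat). u) k) zero)
  ~> (\(s : Nat). (\(η : Nat). η) s) (elimNat (\(μ : Nat). Nat) zero (\(e : Nat). \(y : Nat). (\(k : Nat). k) y) zero)
  ~> (\(s : Nat). s) (elimNat (\(η : Nat). Nat) zero (\(μ : Nat). \(e : Nat). (\(y : Nat). y) e) zero)
  ~> elimNat (\(s : Nat). Nat) zero (\(η : Nat). \(μ : Nat). (\(e : Nat). e) μ) zero
  ~> zero
type:
  Nat


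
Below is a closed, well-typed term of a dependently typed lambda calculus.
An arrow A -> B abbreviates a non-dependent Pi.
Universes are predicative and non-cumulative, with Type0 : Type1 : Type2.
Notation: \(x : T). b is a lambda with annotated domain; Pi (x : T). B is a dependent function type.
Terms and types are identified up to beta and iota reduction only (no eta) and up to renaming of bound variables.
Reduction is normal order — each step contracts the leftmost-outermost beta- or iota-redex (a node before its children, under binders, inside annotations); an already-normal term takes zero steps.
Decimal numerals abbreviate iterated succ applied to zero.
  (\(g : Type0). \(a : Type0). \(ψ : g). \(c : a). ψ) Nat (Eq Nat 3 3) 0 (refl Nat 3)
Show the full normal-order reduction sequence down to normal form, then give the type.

reduction (normal order):
  (\(g : Type0). \(a : Type0). \(ψ : g). \(c : a). ψ) Nat (Eq Nat 3 3) 0 (refl Nat 3)
  ~> (\(g : Type0). \(a : Nat). \(ψ : g). a) (Eq Nat 3 3) 0 (refl Nat 3)
  ~> (\(g : Nat). \(a : Eq Nat 3 3). g) 0 (refl Nat 3)
  ~> (\(g : Eq Nat 3 3). 0) (refl Nat 3)
  ~> 0
inferred type:
  Nat


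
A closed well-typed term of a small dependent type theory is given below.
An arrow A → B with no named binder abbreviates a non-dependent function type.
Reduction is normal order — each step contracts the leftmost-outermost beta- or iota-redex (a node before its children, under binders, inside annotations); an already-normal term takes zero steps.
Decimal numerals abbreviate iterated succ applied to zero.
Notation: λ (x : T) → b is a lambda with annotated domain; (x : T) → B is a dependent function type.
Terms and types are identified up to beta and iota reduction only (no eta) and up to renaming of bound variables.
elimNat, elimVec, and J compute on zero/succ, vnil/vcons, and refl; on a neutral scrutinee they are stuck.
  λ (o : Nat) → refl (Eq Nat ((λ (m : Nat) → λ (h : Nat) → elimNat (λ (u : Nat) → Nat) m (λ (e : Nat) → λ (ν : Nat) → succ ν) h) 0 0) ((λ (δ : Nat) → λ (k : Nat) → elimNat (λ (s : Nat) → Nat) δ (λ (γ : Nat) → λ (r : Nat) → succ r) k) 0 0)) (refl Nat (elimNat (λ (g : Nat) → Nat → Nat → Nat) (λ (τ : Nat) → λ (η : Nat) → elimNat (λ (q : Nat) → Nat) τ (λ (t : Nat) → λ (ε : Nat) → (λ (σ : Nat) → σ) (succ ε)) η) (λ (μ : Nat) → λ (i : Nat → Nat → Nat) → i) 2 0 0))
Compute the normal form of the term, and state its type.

reduced normal form:
  λ (o : Nat) → refl (Eq Nat 0 0) (refl Nat 0)
inferred type:
  Nat → Eq (Eq Nat 0 0) (refl Nat 0) (refl Nat 0)
observation: the first redex contracted is a beta-redex; the normal form is reached in 16 normal-order steps.


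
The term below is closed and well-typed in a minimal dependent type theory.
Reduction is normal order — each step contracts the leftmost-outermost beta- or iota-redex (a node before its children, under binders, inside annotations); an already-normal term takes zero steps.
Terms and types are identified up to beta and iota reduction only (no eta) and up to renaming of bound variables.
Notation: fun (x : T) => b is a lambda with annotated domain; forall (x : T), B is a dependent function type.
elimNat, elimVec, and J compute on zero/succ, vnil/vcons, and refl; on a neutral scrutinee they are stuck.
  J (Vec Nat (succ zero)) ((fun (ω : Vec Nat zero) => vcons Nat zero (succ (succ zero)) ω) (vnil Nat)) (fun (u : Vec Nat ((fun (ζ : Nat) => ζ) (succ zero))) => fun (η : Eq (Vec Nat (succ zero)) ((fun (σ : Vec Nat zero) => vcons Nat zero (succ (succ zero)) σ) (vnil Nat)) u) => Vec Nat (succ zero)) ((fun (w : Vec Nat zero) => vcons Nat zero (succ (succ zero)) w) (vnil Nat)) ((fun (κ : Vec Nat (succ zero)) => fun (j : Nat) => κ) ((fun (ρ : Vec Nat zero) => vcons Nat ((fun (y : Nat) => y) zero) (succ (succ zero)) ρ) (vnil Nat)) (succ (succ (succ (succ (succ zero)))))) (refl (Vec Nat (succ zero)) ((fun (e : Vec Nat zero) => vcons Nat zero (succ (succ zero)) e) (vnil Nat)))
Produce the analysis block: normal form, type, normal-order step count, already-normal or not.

resulting normal form:
  vcons Nat zero (succ (succ zero)) (vnil Nat)
type:
  Vec Nat (succ zero)
steps to reach normal form (normal order): 2
term was already normal: no
first redex: a J iota-redex


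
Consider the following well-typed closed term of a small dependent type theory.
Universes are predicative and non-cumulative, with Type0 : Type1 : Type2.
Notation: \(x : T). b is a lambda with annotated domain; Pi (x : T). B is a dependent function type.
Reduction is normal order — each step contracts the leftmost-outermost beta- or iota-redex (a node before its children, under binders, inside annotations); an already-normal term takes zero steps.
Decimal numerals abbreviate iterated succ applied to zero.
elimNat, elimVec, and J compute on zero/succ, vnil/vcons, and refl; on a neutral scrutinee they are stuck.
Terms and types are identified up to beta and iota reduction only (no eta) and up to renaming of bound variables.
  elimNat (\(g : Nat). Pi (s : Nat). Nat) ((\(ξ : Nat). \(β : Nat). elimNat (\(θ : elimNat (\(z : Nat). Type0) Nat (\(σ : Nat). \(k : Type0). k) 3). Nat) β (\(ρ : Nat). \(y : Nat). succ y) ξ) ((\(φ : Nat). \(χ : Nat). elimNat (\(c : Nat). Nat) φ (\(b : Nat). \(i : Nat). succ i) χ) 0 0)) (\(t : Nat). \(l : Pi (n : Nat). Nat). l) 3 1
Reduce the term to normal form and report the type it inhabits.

normal form:
  1
the term's type:
  Nat
observation: the first redex contracted is an elimNat iota-redex; the normal form is reached in 26 normal-order steps.


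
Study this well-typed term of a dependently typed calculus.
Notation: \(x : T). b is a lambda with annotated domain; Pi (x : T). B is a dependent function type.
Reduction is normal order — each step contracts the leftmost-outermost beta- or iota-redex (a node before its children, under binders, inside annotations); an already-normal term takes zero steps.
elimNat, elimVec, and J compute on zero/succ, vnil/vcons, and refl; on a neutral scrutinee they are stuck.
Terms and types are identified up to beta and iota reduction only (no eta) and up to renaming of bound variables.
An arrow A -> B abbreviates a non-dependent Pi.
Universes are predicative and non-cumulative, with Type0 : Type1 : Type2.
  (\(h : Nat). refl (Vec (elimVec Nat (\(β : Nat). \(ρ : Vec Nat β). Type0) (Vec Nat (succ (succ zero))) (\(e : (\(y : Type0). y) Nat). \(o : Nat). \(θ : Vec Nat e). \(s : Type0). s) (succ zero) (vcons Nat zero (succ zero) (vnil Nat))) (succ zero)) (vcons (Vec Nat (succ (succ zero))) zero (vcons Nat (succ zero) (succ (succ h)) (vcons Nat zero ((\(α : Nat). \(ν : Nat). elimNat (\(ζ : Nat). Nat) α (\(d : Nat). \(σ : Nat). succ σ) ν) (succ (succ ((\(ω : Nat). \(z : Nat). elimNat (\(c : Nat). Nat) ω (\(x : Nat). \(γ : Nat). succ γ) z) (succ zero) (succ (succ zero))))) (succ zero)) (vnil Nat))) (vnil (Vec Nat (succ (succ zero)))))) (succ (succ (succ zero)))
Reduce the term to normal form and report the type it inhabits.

resulting normal form:
  refl (Vec (Vec Nat (succ (succ zero))) (succ zero)) (vcons (Vec Nat (succ (succ zero))) zero (vcons Nat (succ zero) (succ (succ (succ (succ (succ zero))))) (vcons Nat zero (succ (succ (succ (succ (succ (succ zero)))))) (vnil Nat))) (vnil (Vec Nat (succ (succ zero)))))
inferred type:
  Eq (Vec (Vec Nat (succ (succ zero))) (succ zero)) (vcons (Vec Nat (succ (succ zero))) zero (vcons Nat (succ zero) (succ (succ (succ (succ (succ zero))))) (vcons Nat zero (succ (succ (succ (succ (succ (succ zero)))))) (vnil Nat))) (vnil (Vec Nat (succ (succ zero))))) (vcons (Vec Nat (succ (succ zero))) zero (vcons Nat (succ zero) (succ (succ (succ (succ (succ zero))))) (vcons Nat zero (succ (succ (succ (succ (succ (succ zero)))))) (vnil Nat))) (vnil (Vec Nat (succ (succ zero)))))
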